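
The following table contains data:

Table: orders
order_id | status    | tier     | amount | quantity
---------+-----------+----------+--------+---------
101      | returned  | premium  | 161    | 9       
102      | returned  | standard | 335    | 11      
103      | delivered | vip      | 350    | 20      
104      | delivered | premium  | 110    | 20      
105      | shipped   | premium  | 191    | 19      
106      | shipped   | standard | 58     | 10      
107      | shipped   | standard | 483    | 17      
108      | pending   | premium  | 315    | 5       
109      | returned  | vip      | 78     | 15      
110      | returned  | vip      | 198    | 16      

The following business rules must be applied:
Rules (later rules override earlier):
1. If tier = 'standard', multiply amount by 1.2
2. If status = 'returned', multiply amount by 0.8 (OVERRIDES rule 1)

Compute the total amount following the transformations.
2232.8

Step 1: Rule 2 takes priority for records with status = 'returned'
  - 4 records: 772 × 0.8 = 617.6
Step 2: Rule 1 applies to remaining records with tier = 'standard'
  - 2 records: 541 × 1.2 = 649.2
Step 3: Other records unchanged: 966
Step 4: Final sum = 617.6 + 649.2 + 966 = 2232.8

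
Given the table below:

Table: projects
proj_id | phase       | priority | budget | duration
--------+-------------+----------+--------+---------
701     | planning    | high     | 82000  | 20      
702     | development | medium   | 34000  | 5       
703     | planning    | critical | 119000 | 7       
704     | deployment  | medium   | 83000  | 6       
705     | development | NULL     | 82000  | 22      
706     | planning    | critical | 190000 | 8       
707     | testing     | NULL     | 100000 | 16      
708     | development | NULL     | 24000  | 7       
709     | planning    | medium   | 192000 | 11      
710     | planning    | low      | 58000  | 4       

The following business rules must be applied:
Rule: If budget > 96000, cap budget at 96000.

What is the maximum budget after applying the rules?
96000

Step 1: Original maximum budget = 192000
Step 2: Apply cap at 96000
Step 3: 4 records had budget > 96000 and were capped
Step 4: Maximum after transformation = 96000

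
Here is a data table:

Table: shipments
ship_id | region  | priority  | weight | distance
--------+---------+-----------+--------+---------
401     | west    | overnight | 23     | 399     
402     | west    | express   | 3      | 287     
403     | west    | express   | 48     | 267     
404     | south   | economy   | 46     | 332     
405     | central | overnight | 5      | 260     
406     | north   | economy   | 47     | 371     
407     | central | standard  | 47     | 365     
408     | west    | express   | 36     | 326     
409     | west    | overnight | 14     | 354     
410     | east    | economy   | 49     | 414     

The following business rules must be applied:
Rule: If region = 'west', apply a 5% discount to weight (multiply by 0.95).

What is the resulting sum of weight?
311.8

Step 1: Records with region = 'west' have total weight = 124
Step 2: Apply multiplier: 124 × 0.95 = 117.8
Step 3: Other records total: 194
Step 4: Final sum = 117.8 + 194 = 311.8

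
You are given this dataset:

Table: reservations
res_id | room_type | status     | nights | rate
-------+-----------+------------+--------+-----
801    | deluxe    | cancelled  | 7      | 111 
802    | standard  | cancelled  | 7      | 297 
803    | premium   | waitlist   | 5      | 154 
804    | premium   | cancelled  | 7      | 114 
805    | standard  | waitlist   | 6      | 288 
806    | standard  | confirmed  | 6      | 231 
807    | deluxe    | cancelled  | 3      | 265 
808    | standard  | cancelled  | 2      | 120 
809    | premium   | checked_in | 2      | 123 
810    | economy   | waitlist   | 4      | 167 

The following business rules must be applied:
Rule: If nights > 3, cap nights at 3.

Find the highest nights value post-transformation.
3

Step 1: Original maximum nights = 7
Step 2: Apply cap at 3
Step 3: 7 records had nights > 3 and were capped
Step 4: Maximum after transformation = 3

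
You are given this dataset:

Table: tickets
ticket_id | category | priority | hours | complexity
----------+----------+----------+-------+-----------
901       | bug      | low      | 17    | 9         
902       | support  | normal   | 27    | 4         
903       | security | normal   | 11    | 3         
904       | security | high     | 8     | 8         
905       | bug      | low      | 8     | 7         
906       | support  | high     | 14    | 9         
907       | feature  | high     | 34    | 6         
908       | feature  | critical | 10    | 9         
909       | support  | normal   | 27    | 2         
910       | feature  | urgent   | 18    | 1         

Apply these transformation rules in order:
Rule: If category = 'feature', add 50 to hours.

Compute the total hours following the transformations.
324

Step 1: Count records where category = 'feature': 3
Step 2: Total bonus added: 3 × 50 = 150
Step 3: Original sum of hours: 174
Step 4: Final sum = 174 + 150 = 324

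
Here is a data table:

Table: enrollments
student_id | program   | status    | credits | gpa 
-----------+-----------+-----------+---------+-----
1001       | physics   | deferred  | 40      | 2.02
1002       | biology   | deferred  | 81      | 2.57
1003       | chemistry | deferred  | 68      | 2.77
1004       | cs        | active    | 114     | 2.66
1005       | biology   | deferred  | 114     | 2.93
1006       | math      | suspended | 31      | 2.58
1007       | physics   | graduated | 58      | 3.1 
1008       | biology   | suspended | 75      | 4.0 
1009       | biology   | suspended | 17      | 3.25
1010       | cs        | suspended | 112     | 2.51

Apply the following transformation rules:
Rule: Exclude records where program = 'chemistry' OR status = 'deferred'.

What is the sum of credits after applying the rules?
407

Step 1: Find records where program = 'chemistry' OR status = 'deferred'
Step 2: 4 records match, summing to 303
Step 3: Original sum: 710
Step 4: Remaining sum = 710 - 303 = 407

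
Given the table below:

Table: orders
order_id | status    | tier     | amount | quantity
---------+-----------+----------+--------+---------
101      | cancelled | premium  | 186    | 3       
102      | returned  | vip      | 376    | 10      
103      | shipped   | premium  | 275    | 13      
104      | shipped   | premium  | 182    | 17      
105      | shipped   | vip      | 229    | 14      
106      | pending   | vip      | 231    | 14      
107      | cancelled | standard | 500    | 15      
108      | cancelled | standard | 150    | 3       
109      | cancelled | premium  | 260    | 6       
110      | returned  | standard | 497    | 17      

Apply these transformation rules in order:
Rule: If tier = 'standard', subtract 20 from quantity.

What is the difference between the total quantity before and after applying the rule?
60

Step 1: Original sum of quantity = 112
Step 2: 3 records have tier = 'standard'
Step 3: Each affected record changes by -20
Step 4: Total change = 3 × -20 = -60
Step 5: New sum = 112 + -60 = 52
Step 6: Difference = |52 - 112| = 60
        (Sum decreased by 60)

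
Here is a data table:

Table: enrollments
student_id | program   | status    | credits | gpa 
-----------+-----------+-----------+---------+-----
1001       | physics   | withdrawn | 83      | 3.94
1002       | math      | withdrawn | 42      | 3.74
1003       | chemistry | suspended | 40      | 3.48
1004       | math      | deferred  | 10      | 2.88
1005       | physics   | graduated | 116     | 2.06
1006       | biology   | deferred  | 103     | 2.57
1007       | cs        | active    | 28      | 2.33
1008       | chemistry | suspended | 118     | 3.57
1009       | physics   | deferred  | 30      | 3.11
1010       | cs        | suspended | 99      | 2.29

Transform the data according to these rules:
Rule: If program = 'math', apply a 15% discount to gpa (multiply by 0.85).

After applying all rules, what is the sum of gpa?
28.98

Step 1: Records with program = 'math' have total gpa = 6.62
Step 2: Apply multiplier: 6.62 × 0.85 = 5.63
Step 3: Other records total: 23.35
Step 4: Final sum = 5.63 + 23.35 = 28.98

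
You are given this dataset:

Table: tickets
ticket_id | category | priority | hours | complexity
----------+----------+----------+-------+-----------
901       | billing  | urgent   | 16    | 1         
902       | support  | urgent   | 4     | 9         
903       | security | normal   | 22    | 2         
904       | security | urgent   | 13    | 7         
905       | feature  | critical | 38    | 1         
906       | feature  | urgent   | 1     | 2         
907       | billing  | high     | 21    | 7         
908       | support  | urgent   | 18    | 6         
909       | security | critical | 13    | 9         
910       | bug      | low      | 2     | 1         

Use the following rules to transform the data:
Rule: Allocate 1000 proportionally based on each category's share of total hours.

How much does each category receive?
billing: 250.0, bug: 13.51, feature: 263.51, security: 324.32, support: 148.65

Step 1: Calculate total hours = 148
Step 2: Calculate each category's proportion:
  billing: 37/148 = 25.00% → 250.0
  bug: 2/148 = 1.35% → 13.51
  feature: 39/148 = 26.35% → 263.51
  security: 48/148 = 32.43% → 324.32
  support: 22/148 = 14.86% → 148.65
Step 3: Verify: sum of allocations ≈ 1000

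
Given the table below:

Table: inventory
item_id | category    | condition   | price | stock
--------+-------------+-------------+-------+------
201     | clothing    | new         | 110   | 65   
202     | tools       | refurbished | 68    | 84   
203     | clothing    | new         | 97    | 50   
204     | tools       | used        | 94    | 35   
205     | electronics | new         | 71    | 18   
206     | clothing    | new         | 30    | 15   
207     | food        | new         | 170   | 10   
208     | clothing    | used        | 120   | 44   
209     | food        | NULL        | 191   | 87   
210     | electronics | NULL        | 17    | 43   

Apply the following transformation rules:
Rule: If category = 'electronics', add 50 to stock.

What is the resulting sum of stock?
551

Step 1: Count records where category = 'electronics': 2
Step 2: Total bonus added: 2 × 50 = 100
Step 3: Original sum of stock: 451
Step 4: Final sum = 451 + 100 = 551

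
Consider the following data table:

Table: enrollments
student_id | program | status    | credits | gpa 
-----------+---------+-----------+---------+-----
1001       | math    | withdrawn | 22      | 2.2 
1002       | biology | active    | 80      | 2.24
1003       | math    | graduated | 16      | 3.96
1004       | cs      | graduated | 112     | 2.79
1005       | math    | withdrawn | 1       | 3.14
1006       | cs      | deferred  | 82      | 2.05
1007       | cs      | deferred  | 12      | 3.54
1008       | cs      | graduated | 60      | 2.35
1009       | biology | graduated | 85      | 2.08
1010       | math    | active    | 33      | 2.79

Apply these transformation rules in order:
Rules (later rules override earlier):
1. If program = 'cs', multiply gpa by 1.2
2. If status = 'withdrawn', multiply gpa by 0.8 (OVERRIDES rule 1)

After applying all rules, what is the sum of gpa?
28.22

Step 1: Rule 2 takes priority for records with status = 'withdrawn'
  - 2 records: 5.34 × 0.8 = 4.27
Step 2: Rule 1 applies to remaining records with program = 'cs'
  - 4 records: 10.73 × 1.2 = 12.88
Step 3: Other records unchanged: 11.07
Step 4: Final sum = 4.27 + 12.88 + 11.07 = 28.22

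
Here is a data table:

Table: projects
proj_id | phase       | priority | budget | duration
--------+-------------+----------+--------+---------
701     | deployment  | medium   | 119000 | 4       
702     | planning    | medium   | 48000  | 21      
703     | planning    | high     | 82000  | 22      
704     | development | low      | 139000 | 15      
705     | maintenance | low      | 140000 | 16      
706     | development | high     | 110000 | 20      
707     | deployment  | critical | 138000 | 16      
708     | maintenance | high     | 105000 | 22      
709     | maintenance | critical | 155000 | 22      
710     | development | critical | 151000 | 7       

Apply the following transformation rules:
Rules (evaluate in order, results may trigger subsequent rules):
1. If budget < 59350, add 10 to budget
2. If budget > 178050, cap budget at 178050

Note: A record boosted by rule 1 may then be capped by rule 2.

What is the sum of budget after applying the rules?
1187010

Step 1: Apply rule 1 to records with budget < 59350
  - 1 records get bonus of 10
  - Of these, 0 records then exceed 178050 and get capped
Step 2: Apply rule 2 to records with budget > 178050
  - 0 records (original) are capped
Step 3: Calculate final sum = 1187010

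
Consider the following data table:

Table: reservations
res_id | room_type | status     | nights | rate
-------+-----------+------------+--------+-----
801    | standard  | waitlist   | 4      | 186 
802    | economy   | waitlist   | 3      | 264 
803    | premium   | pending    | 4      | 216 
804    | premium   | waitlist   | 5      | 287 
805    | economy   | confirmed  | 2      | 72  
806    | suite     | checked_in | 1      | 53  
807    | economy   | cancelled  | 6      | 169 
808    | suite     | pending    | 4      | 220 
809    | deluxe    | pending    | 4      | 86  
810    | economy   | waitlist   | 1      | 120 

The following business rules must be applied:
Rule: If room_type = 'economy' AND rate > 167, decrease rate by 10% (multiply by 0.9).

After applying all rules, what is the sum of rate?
1629.7

Step 1: Find records where room_type = 'economy' AND rate > 167
Step 2: 2 records match, summing to 433
Step 3: After multiplier: 433 × 0.9 = 389.7
Step 4: Unaffected records sum: 1240
Step 5: Final sum = 389.7 + 1240 = 1629.7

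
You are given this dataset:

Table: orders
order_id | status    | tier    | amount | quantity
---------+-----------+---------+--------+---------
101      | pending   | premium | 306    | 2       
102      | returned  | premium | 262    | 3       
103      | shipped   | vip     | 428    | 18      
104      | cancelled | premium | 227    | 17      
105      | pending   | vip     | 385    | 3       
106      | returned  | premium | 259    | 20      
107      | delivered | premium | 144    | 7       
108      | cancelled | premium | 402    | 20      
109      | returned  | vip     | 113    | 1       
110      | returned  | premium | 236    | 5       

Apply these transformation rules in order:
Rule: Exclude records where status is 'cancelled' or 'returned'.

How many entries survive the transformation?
4

Step 1: Count records to exclude
  - 2 (cancelled) + 4 (returned) = 6 records
Step 2: Total records: 10
Step 3: Remaining = 10 - 6 = 4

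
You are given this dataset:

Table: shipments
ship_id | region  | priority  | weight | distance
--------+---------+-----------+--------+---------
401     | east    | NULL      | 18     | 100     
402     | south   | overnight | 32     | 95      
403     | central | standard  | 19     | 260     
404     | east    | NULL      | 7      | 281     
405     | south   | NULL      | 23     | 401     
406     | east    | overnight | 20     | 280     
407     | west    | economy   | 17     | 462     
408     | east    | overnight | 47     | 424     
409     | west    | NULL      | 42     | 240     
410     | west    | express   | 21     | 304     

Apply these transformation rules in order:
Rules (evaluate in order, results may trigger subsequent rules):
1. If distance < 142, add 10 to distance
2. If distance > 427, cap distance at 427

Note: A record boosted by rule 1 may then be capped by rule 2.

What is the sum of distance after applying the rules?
2832

Step 1: Apply rule 1 to records with distance < 142
  - 2 records get bonus of 10
  - Of these, 0 records then exceed 427 and get capped
Step 2: Apply rule 2 to records with distance > 427
  - 1 records (original) are capped
Step 3: Calculate final sum = 2832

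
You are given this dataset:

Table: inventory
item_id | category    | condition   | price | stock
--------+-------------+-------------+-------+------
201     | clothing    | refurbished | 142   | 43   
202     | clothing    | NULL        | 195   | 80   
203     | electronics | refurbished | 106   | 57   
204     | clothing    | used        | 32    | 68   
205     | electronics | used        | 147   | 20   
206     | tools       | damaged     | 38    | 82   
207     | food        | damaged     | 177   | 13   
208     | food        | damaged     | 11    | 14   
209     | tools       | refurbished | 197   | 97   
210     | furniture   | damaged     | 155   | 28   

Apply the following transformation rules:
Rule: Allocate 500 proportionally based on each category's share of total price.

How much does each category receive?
clothing: 153.75, electronics: 105.42, food: 78.33, furniture: 64.58, tools: 97.92

Step 1: Calculate total price = 1200
Step 2: Calculate each category's proportion:
  clothing: 369/1200 = 30.75% → 153.75
  electronics: 253/1200 = 21.08% → 105.42
  food: 188/1200 = 15.67% → 78.33
  furniture: 155/1200 = 12.92% → 64.58
  tools: 235/1200 = 19.58% → 97.92
Step 3: Verify: sum of allocations ≈ 500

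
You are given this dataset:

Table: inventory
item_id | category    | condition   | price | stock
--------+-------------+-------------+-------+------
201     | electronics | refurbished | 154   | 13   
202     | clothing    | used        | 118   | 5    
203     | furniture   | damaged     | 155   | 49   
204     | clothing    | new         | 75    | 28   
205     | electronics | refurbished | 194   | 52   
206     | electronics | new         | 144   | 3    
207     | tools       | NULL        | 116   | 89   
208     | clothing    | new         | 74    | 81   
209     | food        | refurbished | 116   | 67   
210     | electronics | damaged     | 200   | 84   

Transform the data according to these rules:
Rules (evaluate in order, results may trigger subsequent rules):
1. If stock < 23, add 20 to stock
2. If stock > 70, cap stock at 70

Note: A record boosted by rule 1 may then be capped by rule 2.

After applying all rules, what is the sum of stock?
487

Step 1: Apply rule 1 to records with stock < 23
  - 3 records get bonus of 20
  - Of these, 0 records then exceed 70 and get capped
Step 2: Apply rule 2 to records with stock > 70
  - 3 records (original) are capped
Step 3: Calculate final sum = 487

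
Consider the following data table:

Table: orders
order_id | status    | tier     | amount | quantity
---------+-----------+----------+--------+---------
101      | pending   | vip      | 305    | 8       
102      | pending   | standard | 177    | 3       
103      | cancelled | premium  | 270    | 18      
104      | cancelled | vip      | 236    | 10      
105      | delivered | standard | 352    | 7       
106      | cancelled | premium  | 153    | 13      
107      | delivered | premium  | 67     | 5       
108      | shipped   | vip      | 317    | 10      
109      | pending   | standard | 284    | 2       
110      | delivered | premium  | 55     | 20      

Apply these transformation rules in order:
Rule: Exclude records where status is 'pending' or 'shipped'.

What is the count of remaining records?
6

Step 1: Count records to exclude
  - 3 (pending) + 1 (shipped) = 4 records
Step 2: Total records: 10
Step 3: Remaining = 10 - 4 = 6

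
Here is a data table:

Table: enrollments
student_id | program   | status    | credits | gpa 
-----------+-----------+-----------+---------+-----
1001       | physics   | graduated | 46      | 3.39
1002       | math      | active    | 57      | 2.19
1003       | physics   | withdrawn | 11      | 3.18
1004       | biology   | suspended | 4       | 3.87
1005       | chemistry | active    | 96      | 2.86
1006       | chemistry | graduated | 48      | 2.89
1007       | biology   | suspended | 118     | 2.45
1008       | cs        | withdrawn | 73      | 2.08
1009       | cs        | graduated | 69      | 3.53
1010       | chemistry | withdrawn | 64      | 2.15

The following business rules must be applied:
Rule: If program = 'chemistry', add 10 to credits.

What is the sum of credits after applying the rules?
616

Step 1: Count records where program = 'chemistry': 3
Step 2: Total bonus added: 3 × 10 = 30
Step 3: Original sum of credits: 586
Step 4: Final sum = 586 + 30 = 616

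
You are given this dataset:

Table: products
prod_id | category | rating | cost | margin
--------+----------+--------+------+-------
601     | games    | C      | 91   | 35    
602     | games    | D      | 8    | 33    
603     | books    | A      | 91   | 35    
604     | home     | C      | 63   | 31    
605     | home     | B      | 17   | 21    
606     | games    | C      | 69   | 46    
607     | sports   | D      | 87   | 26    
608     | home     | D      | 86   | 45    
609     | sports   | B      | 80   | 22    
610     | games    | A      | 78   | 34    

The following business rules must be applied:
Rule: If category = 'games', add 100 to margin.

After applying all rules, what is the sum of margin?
728

Step 1: Count records where category = 'games': 4
Step 2: Total bonus added: 4 × 100 = 400
Step 3: Original sum of margin: 328
Step 4: Final sum = 328 + 400 = 728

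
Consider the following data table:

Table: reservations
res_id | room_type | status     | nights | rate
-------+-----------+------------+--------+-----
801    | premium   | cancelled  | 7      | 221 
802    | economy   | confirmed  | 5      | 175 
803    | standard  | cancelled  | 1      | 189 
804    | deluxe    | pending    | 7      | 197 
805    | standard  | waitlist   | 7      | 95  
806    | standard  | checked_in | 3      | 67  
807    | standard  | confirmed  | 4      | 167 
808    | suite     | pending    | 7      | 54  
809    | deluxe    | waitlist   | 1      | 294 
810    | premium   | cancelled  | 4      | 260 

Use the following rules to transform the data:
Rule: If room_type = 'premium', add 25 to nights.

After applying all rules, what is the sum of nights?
96

Step 1: Count records where room_type = 'premium': 2
Step 2: Total bonus added: 2 × 25 = 50
Step 3: Original sum of nights: 46
Step 4: Final sum = 46 + 50 = 96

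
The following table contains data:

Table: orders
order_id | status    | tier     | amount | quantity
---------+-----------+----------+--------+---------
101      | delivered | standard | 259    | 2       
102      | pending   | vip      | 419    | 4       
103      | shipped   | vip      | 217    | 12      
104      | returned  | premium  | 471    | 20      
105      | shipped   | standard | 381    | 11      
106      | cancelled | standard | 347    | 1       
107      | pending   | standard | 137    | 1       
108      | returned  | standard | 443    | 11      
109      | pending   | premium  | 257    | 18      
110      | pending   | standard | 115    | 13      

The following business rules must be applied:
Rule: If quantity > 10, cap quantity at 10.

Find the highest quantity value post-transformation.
10

Step 1: Original maximum quantity = 20
Step 2: Apply cap at 10
Step 3: 6 records had quantity > 10 and were capped
Step 4: Maximum after transformation = 10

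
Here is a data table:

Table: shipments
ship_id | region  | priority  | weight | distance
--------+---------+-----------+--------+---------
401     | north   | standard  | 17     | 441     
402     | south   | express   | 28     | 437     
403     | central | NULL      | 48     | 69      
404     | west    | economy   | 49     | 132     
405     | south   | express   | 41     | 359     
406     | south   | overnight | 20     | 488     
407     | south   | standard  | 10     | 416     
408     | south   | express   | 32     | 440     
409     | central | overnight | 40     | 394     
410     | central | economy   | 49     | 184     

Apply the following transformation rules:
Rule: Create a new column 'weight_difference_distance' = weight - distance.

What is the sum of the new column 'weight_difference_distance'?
-3026

Step 1: For each record, compute weight - distance
Example calculations:
  17 - 441 = -424
  28 - 437 = -409
  48 - 69 = -21
  ...
Step 2: Sum all derived values
Step 3: Total = -3026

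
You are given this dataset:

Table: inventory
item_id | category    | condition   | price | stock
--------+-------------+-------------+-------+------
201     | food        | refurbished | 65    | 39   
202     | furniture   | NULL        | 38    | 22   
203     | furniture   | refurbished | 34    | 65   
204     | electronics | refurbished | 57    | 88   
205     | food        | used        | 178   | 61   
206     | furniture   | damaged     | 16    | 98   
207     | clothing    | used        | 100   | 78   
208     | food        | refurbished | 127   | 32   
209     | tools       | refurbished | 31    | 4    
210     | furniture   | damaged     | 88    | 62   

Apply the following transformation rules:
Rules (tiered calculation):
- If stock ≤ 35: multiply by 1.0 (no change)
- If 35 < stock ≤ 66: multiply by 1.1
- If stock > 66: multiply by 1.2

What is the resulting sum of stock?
624.5

Step 1: Tier 1 (stock ≤ 35): 3 records, sum = 58 × 1.0 = 58.0
Step 2: Tier 2 (35 < stock ≤ 66): 4 records, sum = 227 × 1.1 = 249.7
Step 3: Tier 3 (stock > 66): 3 records, sum = 264 × 1.2 = 316.8
Step 4: Final sum = 58.0 + 249.7 + 316.8 = 624.5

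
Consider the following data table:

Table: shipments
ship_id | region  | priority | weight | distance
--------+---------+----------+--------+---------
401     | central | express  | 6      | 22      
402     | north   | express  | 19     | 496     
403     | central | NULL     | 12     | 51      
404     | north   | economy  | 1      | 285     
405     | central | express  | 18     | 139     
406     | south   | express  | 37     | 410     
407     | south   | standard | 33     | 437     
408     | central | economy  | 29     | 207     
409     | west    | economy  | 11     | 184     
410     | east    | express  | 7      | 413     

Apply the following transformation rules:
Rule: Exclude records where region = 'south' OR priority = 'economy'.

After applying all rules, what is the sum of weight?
62

Step 1: Find records where region = 'south' OR priority = 'economy'
Step 2: 5 records match, summing to 111
Step 3: Original sum: 173
Step 4: Remaining sum = 173 - 111 = 62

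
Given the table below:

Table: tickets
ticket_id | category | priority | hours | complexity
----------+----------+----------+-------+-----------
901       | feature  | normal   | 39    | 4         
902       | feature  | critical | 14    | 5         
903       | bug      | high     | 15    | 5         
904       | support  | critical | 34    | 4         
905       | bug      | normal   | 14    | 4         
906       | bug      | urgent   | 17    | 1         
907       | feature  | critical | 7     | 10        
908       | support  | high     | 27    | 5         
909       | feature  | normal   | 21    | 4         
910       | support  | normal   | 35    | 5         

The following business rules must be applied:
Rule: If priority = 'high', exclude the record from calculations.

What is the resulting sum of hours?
181

Step 1: Identify records where priority = 'high'
Step 2: The excluded records sum to 42
Step 3: Original total hours = 223
Step 4: Remaining total = 223 - 42 = 181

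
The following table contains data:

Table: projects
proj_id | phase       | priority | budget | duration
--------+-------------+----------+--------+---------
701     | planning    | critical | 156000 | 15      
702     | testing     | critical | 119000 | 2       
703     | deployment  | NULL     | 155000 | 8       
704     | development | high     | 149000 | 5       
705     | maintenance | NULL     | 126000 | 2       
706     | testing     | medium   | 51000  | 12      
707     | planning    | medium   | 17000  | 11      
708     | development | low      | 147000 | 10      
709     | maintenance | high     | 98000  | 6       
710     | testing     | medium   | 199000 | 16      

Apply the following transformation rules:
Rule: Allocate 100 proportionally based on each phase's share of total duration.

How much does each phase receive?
deployment: 9.2, development: 17.24, maintenance: 9.2, planning: 29.89, testing: 34.48

Step 1: Calculate total duration = 87
Step 2: Calculate each phase's proportion:
  deployment: 8/87 = 9.20% → 9.2
  development: 15/87 = 17.24% → 17.24
  maintenance: 8/87 = 9.20% → 9.2
  planning: 26/87 = 29.89% → 29.89
  testing: 30/87 = 34.48% → 34.48
Step 3: Verify: sum of allocations ≈ 100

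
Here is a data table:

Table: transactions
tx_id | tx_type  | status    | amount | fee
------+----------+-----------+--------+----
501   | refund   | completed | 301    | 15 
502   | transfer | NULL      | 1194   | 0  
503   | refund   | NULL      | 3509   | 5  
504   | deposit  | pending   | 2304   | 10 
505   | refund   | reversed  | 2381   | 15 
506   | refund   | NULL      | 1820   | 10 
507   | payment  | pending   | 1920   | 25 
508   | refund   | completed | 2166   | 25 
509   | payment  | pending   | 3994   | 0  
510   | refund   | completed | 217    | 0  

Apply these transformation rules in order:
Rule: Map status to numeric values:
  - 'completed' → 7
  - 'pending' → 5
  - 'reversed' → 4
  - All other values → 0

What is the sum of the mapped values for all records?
40

Step 1: Apply mapping to each record
Step 2: Count by status:
  'completed': 3 records × 7 = 21
  'pending': 3 records × 5 = 15
  'reversed': 1 records × 4 = 4
Step 3: Sum all mapped values = 40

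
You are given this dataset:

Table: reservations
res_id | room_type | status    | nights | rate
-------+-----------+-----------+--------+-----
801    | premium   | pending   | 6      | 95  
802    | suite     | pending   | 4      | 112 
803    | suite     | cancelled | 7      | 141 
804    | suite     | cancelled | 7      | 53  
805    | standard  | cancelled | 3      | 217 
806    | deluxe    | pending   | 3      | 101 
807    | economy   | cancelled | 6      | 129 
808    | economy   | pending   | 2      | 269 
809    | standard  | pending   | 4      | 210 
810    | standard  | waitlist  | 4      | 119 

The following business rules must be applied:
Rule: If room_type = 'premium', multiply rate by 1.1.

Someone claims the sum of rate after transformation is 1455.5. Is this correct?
Yes, the result is correct.

Step 1: Calculate the correct sum after transformation
Step 2: Apply multiplier 1.1 to records where room_type = 'premium'
Step 3: Correct result = 1455.5
Step 4: Claimed result = 1455.5
Step 5: 1455.5 = 1455.5 ✓
Conclusion: The claimed result is correct.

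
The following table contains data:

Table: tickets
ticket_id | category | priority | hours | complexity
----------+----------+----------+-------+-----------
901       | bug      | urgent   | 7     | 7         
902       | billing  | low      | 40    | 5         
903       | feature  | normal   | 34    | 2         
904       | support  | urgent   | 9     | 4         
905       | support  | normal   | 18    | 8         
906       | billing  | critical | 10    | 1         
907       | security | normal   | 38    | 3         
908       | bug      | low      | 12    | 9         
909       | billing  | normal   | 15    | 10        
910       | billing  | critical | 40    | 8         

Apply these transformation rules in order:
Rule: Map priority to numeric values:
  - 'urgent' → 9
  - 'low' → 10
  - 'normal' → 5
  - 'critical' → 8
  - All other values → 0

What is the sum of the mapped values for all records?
74

Step 1: Apply mapping to each record
Step 2: Count by status:
  'urgent': 2 records × 9 = 18
  'low': 2 records × 10 = 20
  'normal': 4 records × 5 = 20
  'critical': 2 records × 8 = 16
Step 3: Sum all mapped values = 74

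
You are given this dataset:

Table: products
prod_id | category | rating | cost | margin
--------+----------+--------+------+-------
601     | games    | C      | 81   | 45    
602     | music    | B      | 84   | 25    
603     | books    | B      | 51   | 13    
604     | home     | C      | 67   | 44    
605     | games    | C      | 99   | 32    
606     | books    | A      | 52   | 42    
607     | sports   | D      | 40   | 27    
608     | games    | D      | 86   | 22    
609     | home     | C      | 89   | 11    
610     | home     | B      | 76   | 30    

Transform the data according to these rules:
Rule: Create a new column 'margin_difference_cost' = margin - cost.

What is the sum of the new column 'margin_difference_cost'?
-434

Step 1: For each record, compute margin - cost
Example calculations:
  45 - 81 = -36
  25 - 84 = -59
  13 - 51 = -38
  ...
Step 2: Sum all derived values
Step 3: Total = -434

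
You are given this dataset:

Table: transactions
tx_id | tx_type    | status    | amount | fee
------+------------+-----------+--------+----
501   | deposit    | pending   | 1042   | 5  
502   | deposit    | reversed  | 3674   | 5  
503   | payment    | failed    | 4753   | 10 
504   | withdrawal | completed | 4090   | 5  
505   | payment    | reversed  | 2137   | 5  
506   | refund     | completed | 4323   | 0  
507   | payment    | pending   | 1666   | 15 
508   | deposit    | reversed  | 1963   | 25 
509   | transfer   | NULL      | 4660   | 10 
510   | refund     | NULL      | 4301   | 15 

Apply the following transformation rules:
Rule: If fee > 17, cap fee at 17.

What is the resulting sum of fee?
87

Step 1: 1 records have fee > 17
Step 2: These records originally summed to 25
Step 3: After capping: 1 × 17 = 17
Step 4: Unaffected records sum: 70
Step 5: Final sum = 17 + 70 = 87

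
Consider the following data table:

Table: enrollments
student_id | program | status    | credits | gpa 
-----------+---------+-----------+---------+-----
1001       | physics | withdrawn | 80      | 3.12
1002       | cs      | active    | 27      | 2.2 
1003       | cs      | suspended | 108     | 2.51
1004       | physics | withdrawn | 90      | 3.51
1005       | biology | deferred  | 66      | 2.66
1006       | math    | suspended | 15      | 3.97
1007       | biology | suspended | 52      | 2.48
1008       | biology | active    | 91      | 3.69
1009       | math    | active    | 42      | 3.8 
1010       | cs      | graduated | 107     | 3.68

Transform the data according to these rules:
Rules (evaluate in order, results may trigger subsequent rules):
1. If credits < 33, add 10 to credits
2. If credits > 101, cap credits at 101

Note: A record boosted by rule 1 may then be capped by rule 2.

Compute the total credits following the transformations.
685

Step 1: Apply rule 1 to records with credits < 33
  - 2 records get bonus of 10
  - Of these, 0 records then exceed 101 and get capped
Step 2: Apply rule 2 to records with credits > 101
  - 2 records (original) are capped
Step 3: Calculate final sum = 685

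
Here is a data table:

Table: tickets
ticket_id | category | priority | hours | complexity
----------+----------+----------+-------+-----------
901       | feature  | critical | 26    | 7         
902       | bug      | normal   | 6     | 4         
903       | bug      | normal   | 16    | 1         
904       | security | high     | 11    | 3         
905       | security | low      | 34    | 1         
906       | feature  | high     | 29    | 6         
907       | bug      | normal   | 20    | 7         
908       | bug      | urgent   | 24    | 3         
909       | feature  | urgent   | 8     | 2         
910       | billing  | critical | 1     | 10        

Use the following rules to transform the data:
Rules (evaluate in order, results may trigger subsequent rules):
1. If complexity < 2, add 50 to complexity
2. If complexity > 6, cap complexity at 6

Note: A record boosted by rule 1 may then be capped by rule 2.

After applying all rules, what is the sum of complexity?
48

Step 1: Apply rule 1 to records with complexity < 2
  - 2 records get bonus of 50
  - Of these, 2 records then exceed 6 and get capped
Step 2: Apply rule 2 to records with complexity > 6
  - 3 records (original) are capped
Step 3: Calculate final sum = 48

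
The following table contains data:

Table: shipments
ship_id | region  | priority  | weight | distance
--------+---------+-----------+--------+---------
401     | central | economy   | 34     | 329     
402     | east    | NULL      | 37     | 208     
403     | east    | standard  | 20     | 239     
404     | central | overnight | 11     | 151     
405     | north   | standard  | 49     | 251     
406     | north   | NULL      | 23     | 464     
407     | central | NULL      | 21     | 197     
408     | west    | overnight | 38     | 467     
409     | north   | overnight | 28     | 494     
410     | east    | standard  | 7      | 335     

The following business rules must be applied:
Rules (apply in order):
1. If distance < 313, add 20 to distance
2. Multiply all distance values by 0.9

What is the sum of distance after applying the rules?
2911.5

Step 1: Apply Rule 1 - Add 20 to records with distance < 313
  - 5 records affected: 1046 + (5 × 20) = 1146
  - Unaffected records: 2089
  - Sum after Rule 1: 3235
Step 2: Apply Rule 2 - Multiply all by 0.9
  - 3235 × 0.9 = 2911.5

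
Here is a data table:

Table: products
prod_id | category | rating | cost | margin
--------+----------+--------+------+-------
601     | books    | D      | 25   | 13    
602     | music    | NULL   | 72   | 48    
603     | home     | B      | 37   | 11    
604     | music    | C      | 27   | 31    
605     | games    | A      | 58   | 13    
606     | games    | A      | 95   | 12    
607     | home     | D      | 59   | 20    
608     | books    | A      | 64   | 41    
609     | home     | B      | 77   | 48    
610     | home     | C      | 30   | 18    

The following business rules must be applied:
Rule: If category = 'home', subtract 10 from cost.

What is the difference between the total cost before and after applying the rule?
40

Step 1: Original sum of cost = 544
Step 2: 4 records have category = 'home'
Step 3: Each affected record changes by -10
Step 4: Total change = 4 × -10 = -40
Step 5: New sum = 544 + -40 = 504
Step 6: Difference = |504 - 544| = 40
        (Sum decreased by 40)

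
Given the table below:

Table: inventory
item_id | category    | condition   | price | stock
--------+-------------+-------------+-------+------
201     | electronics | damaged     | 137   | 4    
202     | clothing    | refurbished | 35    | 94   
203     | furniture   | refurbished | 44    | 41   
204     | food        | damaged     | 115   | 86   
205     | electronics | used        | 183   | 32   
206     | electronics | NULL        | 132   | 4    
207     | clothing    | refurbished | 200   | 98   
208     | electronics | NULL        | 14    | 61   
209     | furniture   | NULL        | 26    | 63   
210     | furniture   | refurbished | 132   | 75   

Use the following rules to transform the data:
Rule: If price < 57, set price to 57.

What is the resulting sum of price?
1127

Step 1: 4 records have price < 57
Step 2: These records originally summed to 119
Step 3: After setting to minimum: 4 × 57 = 228
Step 4: Unaffected records sum: 899
Step 5: Final sum = 228 + 899 = 1127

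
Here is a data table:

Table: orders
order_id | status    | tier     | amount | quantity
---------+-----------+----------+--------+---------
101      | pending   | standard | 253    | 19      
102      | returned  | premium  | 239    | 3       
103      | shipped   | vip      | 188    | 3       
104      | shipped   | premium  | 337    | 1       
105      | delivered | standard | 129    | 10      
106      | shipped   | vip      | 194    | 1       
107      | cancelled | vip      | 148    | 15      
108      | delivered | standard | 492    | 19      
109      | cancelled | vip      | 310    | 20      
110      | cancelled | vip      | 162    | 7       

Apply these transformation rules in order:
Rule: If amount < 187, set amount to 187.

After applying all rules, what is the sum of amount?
2574

Step 1: 3 records have amount < 187
Step 2: These records originally summed to 439
Step 3: After setting to minimum: 3 × 187 = 561
Step 4: Unaffected records sum: 2013
Step 5: Final sum = 561 + 2013 = 2574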